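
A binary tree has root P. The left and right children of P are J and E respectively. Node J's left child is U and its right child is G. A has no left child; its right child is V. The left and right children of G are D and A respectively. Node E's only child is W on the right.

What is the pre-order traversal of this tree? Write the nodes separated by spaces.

P J U G D A V E W

Pre-order visits the node, then its left subtree, then its right subtree.
Visit P.
At P: go left to J.
  Visit J.
  At J: go left to U.
    U is a leaf — visit U.
  At J: go right to G.
    Visit G.
    At G: go left to D.
      D is a leaf — visit D.
    At G: go right to A.
      Visit A.
      At A: no left child.
      At A: go right to V.
        V is a leaf — visit V.
At P: go right to E.
  Visit E.
  At E: no left child.
  At E: go right to W.
    W is a leaf — visit W.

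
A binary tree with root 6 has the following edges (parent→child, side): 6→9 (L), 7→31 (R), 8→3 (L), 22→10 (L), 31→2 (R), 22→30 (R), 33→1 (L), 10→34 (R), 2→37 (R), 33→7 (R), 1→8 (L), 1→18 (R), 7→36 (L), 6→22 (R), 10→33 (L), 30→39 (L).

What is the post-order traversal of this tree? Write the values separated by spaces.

9 3 8 18 1 36 37 2 31 7 33 34 10 39 30 22 6

Post-order visits the left subtree, then the right subtree, then the node.
At 6: go left to 9.
  9 is a leaf — visit 9.
At 6: go right to 22.
  At 22: go left to 10.
    At 10: go left to 33.
      At 33: go left to 1.
        At 1: go left to 8.
          At 8: go left to 3.
            3 is a leaf — visit 3.
          At 8: no right child.
          Visit 8.
        At 1: go right to 18.
          18 is a leaf — visit 18.
        Visit 1.
      At 33: go right to 7.
        At 7: go left to 36.
          36 is a leaf — visit 36.
        At 7: go right to 31.
          At 31: no left child.
          At 31: go right to 2.
            At 2: no left child.
            At 2: go right to 37.
              37 is a leaf — visit 37.
            Visit 2.
          Visit 31.
        Visit 7.
      Visit 33.
    At 10: go right to 34.
      34 is a leaf — visit 34.
    Visit 10.
  At 22: go right to 30.
    At 30: go left to 39.
      39 is a leaf — visit 39.
    At 30: no right child.
    Visit 30.
  Visit 22.
Visit 6.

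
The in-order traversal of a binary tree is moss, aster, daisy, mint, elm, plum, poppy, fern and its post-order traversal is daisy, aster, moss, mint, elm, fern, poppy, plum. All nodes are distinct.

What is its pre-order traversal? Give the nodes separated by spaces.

plum elm mint moss aster daisy poppy fern

The last element of post-order is the root; it splits in-order into left and right subtrees.
Root plum: left subtree has 5 nodes {moss, aster, daisy, mint, elm}, right has 2 {poppy, fern}.
  Root elm: left subtree has 4 nodes {moss, aster, daisy, mint}, right has 0 { }.
    Root mint: left subtree has 3 nodes {moss, aster, daisy}, right has 0 { }.
      Root moss: left subtree has 0 nodes { }, right has 2 {aster, daisy}.
        Root aster: left subtree has 0 nodes { }, right has 1 {daisy}.
  Root poppy: left subtree has 0 nodes { }, right has 1 {fern}.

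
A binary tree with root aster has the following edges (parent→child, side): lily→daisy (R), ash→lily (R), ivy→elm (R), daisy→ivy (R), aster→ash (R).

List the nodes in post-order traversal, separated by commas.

elm, ivy, daisy, lily, ash, aster

Post-order visits the left subtree, then the right subtree, then the node.
At aster: no left child.
At aster: go right to ash.
  At ash: no left child.
  At ash: go right to lily.
    At lily: no left child.
    At lily: go right to daisy.
      At daisy: no left child.
      At daisy: go right to ivy.
        At ivy: no left child.
        At ivy: go right to elm.
          elm is a leaf — visit elm.
        Visit ivy.
      Visit daisy.
    Visit lily.
  Visit ash.
Visit aster.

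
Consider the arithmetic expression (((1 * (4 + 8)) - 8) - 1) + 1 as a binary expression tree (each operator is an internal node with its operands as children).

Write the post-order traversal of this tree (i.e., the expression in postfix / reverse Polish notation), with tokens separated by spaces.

Post-order on an expression tree gives postfix notation: for each operator, emit left operand, right operand, then the operator.

1 4 8 + * 8 - 1 - 1 +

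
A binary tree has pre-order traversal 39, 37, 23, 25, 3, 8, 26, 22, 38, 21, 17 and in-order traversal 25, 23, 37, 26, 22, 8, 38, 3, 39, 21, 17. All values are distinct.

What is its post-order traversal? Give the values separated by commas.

25, 23, 22, 26, 38, 8, 3, 37, 17, 21, 39

The first element of pre-order is the root; it splits in-order into left and right subtrees.
Root 39: left subtree has 8 nodes {25, 23, 37, 26, 22, 8, 38, 3}, right has 2 {21, 17}.
  Root 37: left subtree has 2 nodes {25, 23}, right has 5 {26, 22, 8, 38, 3}.
    Root 23: left subtree has 1 node {25}, right has 0 { }.
    Root 3: left subtree has 4 nodes {26, 22, 8, 38}, right has 0 { }.
      Root 8: left subtree has 2 nodes {26, 22}, right has 1 {38}.
        Root 26: left subtree has 0 nodes { }, right has 1 {22}.
  Root 21: left subtree has 0 nodes { }, right has 1 {17}.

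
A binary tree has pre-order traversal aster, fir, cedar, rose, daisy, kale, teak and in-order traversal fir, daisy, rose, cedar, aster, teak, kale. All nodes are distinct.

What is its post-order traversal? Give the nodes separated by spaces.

daisy rose cedar fir teak kale aster

The first element of pre-order is the root; it splits in-order into left and right subtrees.
Root aster: left subtree has 4 nodes {fir, daisy, rose, cedar}, right has 2 {teak, kale}.
  Root fir: left subtree has 0 nodes { }, right has 3 {daisy, rose, cedar}.
    Root cedar: left subtree has 2 nodes {daisy, rose}, right has 0 { }.
      Root rose: left subtree has 1 node {daisy}, right has 0 { }.
  Root kale: left subtree has 1 node {teak}, right has 0 { }.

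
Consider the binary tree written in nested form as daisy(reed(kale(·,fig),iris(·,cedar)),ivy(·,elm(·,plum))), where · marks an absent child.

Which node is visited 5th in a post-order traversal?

Post-order visits the left subtree, then the right subtree, then the node.
At daisy: go left to reed.
  At reed: go left to kale.
    At kale: no left child.
    At kale: go right to fig.
      fig is a leaf — visit fig.
    Visit kale.
  At reed: go right to iris.
    At iris: no left child.
    At iris: go right to cedar.
      cedar is a leaf — visit cedar.
    Visit iris.
  Visit reed.
At daisy: go right to ivy.
  At ivy: no left child.
  At ivy: go right to elm.
    At elm: no left child.
    At elm: go right to plum.
      plum is a leaf — visit plum.
    Visit elm.
  Visit ivy.
Visit daisy.
Full post-order sequence: fig, kale, cedar, iris, reed, plum, elm, ivy, daisy.

reed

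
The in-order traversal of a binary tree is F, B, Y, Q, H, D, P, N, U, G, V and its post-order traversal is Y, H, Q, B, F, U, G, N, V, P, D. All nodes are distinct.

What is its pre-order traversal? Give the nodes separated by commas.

D, F, B, Q, Y, H, P, V, N, G, U

The last element of post-order is the root; it splits in-order into left and right subtrees.
Root D: left subtree has 5 nodes {F, B, Y, Q, H}, right has 5 {P, N, U, G, V}.
  Root F: left subtree has 0 nodes { }, right has 4 {B, Y, Q, H}.
    Root B: left subtree has 0 nodes { }, right has 3 {Y, Q, H}.
      Root Q: left subtree has 1 node {Y}, right has 1 {H}.
  Root P: left subtree has 0 nodes { }, right has 4 {N, U, G, V}.
    Root V: left subtree has 3 nodes {N, U, G}, right has 0 { }.
      Root N: left subtree has 0 nodes { }, right has 2 {U, G}.
        Root G: left subtree has 1 node {U}, right has 0 { }.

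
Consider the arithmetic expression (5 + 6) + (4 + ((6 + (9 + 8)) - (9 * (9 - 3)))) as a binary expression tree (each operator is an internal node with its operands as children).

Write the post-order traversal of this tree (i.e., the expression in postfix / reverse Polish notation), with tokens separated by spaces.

5 6 + 4 6 9 8 + + 9 9 3 - * - + +

Post-order on an expression tree gives postfix notation: for each operator, emit left operand, right operand, then the operator.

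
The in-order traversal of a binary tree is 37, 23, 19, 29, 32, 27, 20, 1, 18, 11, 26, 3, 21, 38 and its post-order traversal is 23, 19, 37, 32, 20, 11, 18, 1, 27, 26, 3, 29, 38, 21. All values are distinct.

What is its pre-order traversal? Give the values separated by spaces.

21 29 37 19 23 3 26 27 32 1 20 18 11 38

The last element of post-order is the root; it splits in-order into left and right subtrees.
Root 21: left subtree has 12 nodes {37, 23, 19, 29, 32, 27, 20, 1, 18, 11, 26, 3}, right has 1 {38}.
  Root 29: left subtree has 3 nodes {37, 23, 19}, right has 8 {32, 27, 20, 1, 18, 11, 26, 3}.
    Root 37: left subtree has 0 nodes { }, right has 2 {23, 19}.
      Root 19: left subtree has 1 node {23}, right has 0 { }.
    Root 3: left subtree has 7 nodes {32, 27, 20, 1, 18, 11, 26}, right has 0 { }.
      Root 26: left subtree has 6 nodes {32, 27, 20, 1, 18, 11}, right has 0 { }.
        Root 27: left subtree has 1 node {32}, right has 4 {20, 1, 18, 11}.
          Root 1: left subtree has 1 node {20}, right has 2 {18, 11}.
            Root 18: left subtree has 0 nodes { }, right has 1 {11}.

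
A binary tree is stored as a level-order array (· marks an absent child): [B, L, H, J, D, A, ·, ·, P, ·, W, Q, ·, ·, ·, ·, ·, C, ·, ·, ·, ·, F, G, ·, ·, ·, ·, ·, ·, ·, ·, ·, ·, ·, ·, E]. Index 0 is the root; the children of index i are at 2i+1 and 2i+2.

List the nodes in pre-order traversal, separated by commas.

Pre-order visits the node, then its left subtree, then its right subtree.
Visit B.
At B: go left to L.
  Visit L.
  At L: go left to J.
    Visit J.
    At J: no left child.
    At J: go right to P.
      Visit P.
      At P: go left to C.
        Visit C.
        At C: no left child.
        At C: go right to E.
          E is a leaf — visit E.
      At P: no right child.
  At L: go right to D.
    Visit D.
    At D: no left child.
    At D: go right to W.
      Visit W.
      At W: no left child.
      At W: go right to F.
        F is a leaf — visit F.
At B: go right to H.
  Visit H.
  At H: go left to A.
    Visit A.
    At A: go left to Q.
      Visit Q.
      At Q: go left to G.
        G is a leaf — visit G.
      At Q: no right child.
    At A: no right child.
  At H: no right child.

B, L, J, P, C, E, D, W, F, H, A, Q, G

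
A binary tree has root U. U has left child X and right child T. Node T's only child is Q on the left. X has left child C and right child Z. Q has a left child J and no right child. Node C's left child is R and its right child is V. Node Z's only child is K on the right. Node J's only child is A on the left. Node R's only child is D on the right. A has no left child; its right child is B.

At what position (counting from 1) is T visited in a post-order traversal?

Post-order visits the left subtree, then the right subtree, then the node.
At U: go left to X.
  At X: go left to C.
    At C: go left to R.
      At R: no left child.
      At R: go right to D.
        D is a leaf — visit D.
      Visit R.
    At C: go right to V.
      V is a leaf — visit V.
    Visit C.
  At X: go right to Z.
    At Z: no left child.
    At Z: go right to K.
      K is a leaf — visit K.
    Visit Z.
  Visit X.
At U: go right to T.
  At T: go left to Q.
    At Q: go left to J.
      At J: go left to A.
        At A: no left child.
        At A: go right to B.
          B is a leaf — visit B.
        Visit A.
      At J: no right child.
      Visit J.
    At Q: no right child.
    Visit Q.
  At T: no right child.
  Visit T.
Visit U.
Full post-order sequence: D, R, V, C, K, Z, X, B, A, J, Q, T, U.

12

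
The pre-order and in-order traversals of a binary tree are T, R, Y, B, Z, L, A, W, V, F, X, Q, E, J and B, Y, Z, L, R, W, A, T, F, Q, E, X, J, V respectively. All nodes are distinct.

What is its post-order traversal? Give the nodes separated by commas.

The first element of pre-order is the root; it splits in-order into left and right subtrees.
Root T: left subtree has 7 nodes {B, Y, Z, L, R, W, A}, right has 6 {F, Q, E, X, J, V}.
  Root R: left subtree has 4 nodes {B, Y, Z, L}, right has 2 {W, A}.
    Root Y: left subtree has 1 node {B}, right has 2 {Z, L}.
      Root Z: left subtree has 0 nodes { }, right has 1 {L}.
    Root A: left subtree has 1 node {W}, right has 0 { }.
  Root V: left subtree has 5 nodes {F, Q, E, X, J}, right has 0 { }.
    Root F: left subtree has 0 nodes { }, right has 4 {Q, E, X, J}.
      Root X: left subtree has 2 nodes {Q, E}, right has 1 {J}.
        Root Q: left subtree has 0 nodes { }, right has 1 {E}.

B, L, Z, Y, W, A, R, E, Q, J, X, F, V, T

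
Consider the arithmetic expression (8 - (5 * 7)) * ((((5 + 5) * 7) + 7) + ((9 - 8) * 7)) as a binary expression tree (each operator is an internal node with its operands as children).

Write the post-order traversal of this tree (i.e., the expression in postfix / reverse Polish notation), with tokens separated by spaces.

8 5 7 * - 5 5 + 7 * 7 + 9 8 - 7 * + *

Post-order on an expression tree gives postfix notation: for each operator, emit left operand, right operand, then the operator.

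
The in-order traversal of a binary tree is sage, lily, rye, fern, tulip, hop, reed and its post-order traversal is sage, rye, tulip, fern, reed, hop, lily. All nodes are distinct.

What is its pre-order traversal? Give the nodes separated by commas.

lily, sage, hop, fern, rye, tulip, reed

The last element of post-order is the root; it splits in-order into left and right subtrees.
Root lily: left subtree has 1 node {sage}, right has 5 {rye, fern, tulip, hop, reed}.
  Root hop: left subtree has 3 nodes {rye, fern, tulip}, right has 1 {reed}.
    Root fern: left subtree has 1 node {rye}, right has 1 {tulip}.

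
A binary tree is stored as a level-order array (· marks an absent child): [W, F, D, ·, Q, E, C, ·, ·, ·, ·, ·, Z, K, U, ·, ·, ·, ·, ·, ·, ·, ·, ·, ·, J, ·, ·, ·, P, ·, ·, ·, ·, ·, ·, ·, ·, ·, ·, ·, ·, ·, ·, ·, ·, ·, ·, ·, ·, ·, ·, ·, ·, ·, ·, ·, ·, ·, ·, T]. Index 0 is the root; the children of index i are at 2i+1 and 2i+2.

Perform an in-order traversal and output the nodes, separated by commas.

F, Q, W, E, J, Z, D, K, C, P, T, U

In-order visits the left subtree, then the node, then the right subtree.
At W: go left to F.
  At F: no left child.
  Visit F.
  At F: go right to Q.
    Q is a leaf — visit Q.
Visit W.
At W: go right to D.
  At D: go left to E.
    At E: no left child.
    Visit E.
    At E: go right to Z.
      At Z: go left to J.
        J is a leaf — visit J.
      Visit Z.
      At Z: no right child.
  Visit D.
  At D: go right to C.
    At C: go left to K.
      K is a leaf — visit K.
    Visit C.
    At C: go right to U.
      At U: go left to P.
        At P: no left child.
        Visit P.
        At P: go right to T.
          T is a leaf — visit T.
      Visit U.
      At U: no right child.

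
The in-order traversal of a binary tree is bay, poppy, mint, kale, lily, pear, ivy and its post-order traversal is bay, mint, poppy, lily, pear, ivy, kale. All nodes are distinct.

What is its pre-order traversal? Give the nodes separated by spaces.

The last element of post-order is the root; it splits in-order into left and right subtrees.
Root kale: left subtree has 3 nodes {bay, poppy, mint}, right has 3 {lily, pear, ivy}.
  Root poppy: left subtree has 1 node {bay}, right has 1 {mint}.
  Root ivy: left subtree has 2 nodes {lily, pear}, right has 0 { }.
    Root pear: left subtree has 1 node {lily}, right has 0 { }.

kale poppy bay mint ivy pear lily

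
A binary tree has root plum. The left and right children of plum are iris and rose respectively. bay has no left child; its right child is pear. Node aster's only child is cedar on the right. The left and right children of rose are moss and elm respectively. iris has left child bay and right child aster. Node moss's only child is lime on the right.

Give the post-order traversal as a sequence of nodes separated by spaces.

Post-order visits the left subtree, then the right subtree, then the node.
At plum: go left to iris.
  At iris: go left to bay.
    At bay: no left child.
    At bay: go right to pear.
      pear is a leaf — visit pear.
    Visit bay.
  At iris: go right to aster.
    At aster: no left child.
    At aster: go right to cedar.
      cedar is a leaf — visit cedar.
    Visit aster.
  Visit iris.
At plum: go right to rose.
  At rose: go left to moss.
    At moss: no left child.
    At moss: go right to lime.
      lime is a leaf — visit lime.
    Visit moss.
  At rose: go right to elm.
    elm is a leaf — visit elm.
  Visit rose.
Visit plum.

pear bay cedar aster iris lime moss elm rose plum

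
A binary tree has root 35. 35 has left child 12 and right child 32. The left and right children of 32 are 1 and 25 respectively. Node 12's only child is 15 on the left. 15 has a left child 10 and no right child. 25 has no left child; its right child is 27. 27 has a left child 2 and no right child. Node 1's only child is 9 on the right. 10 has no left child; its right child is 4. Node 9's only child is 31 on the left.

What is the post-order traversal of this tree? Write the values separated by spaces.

4 10 15 12 31 9 1 2 27 25 32 35

Post-order visits the left subtree, then the right subtree, then the node.
At 35: go left to 12.
  At 12: go left to 15.
    At 15: go left to 10.
      At 10: no left child.
      At 10: go right to 4.
        4 is a leaf — visit 4.
      Visit 10.
    At 15: no right child.
    Visit 15.
  At 12: no right child.
  Visit 12.
At 35: go right to 32.
  At 32: go left to 1.
    At 1: no left child.
    At 1: go right to 9.
      At 9: go left to 31.
        31 is a leaf — visit 31.
      At 9: no right child.
      Visit 9.
    Visit 1.
  At 32: go right to 25.
    At 25: no left child.
    At 25: go right to 27.
      At 27: go left to 2.
        2 is a leaf — visit 2.
      At 27: no right child.
      Visit 27.
    Visit 25.
  Visit 32.
Visit 35.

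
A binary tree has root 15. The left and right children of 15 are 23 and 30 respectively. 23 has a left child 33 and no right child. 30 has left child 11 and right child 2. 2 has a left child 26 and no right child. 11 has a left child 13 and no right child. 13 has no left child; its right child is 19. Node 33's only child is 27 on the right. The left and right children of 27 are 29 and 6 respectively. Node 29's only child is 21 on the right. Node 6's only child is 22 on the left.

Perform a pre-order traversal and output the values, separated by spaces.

15 23 33 27 29 21 6 22 30 11 13 19 2 26

Pre-order visits the node, then its left subtree, then its right subtree.
Visit 15.
At 15: go left to 23.
  Visit 23.
  At 23: go left to 33.
    Visit 33.
    At 33: no left child.
    At 33: go right to 27.
      Visit 27.
      At 27: go left to 29.
        Visit 29.
        At 29: no left child.
        At 29: go right to 21.
          21 is a leaf — visit 21.
      At 27: go right to 6.
        Visit 6.
        At 6: go left to 22.
          22 is a leaf — visit 22.
        At 6: no right child.
  At 23: no right child.
At 15: go right to 30.
  Visit 30.
  At 30: go left to 11.
    Visit 11.
    At 11: go left to 13.
      Visit 13.
      At 13: no left child.
      At 13: go right to 19.
        19 is a leaf — visit 19.
    At 11: no right child.
  At 30: go right to 2.
    Visit 2.
    At 2: go left to 26.
      26 is a leaf — visit 26.
    At 2: no right child.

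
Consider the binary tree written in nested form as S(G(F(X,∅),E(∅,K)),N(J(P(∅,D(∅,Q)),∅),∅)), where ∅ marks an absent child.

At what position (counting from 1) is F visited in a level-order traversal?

Level-order visits nodes level by level from the root, left to right within each level.
Level 0: S
Level 1: G, N
Level 2: F, E, J
Level 3: X, K, P
Level 4: D
Level 5: Q
Full level-order sequence: S, G, N, F, E, J, X, K, P, D, Q.

4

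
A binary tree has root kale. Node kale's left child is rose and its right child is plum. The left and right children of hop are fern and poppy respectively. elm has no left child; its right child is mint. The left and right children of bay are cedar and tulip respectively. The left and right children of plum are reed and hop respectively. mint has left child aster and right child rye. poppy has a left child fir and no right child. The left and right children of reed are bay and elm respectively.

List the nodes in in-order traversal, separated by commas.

In-order visits the left subtree, then the node, then the right subtree.
At kale: go left to rose.
  rose is a leaf — visit rose.
Visit kale.
At kale: go right to plum.
  At plum: go left to reed.
    At reed: go left to bay.
      At bay: go left to cedar.
        cedar is a leaf — visit cedar.
      Visit bay.
      At bay: go right to tulip.
        tulip is a leaf — visit tulip.
    Visit reed.
    At reed: go right to elm.
      At elm: no left child.
      Visit elm.
      At elm: go right to mint.
        At mint: go left to aster.
          aster is a leaf — visit aster.
        Visit mint.
        At mint: go right to rye.
          rye is a leaf — visit rye.
  Visit plum.
  At plum: go right to hop.
    At hop: go left to fern.
      fern is a leaf — visit fern.
    Visit hop.
    At hop: go right to poppy.
      At poppy: go left to fir.
        fir is a leaf — visit fir.
      Visit poppy.
      At poppy: no right child.

rose, kale, cedar, bay, tulip, reed, elm, aster, mint, rye, plum, fern, hop, fir, poppy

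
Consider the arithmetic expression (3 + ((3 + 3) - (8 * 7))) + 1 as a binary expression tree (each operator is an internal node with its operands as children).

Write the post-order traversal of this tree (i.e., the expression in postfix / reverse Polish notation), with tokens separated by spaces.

3 3 3 + 8 7 * - + 1 +

Post-order on an expression tree gives postfix notation: for each operator, emit left operand, right operand, then the operator.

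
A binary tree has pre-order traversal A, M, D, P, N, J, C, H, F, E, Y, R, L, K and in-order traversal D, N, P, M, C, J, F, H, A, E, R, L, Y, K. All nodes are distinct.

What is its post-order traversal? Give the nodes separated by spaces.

N P D C F H J M L R K Y E A

The first element of pre-order is the root; it splits in-order into left and right subtrees.
Root A: left subtree has 8 nodes {D, N, P, M, C, J, F, H}, right has 5 {E, R, L, Y, K}.
  Root M: left subtree has 3 nodes {D, N, P}, right has 4 {C, J, F, H}.
    Root D: left subtree has 0 nodes { }, right has 2 {N, P}.
      Root P: left subtree has 1 node {N}, right has 0 { }.
    Root J: left subtree has 1 node {C}, right has 2 {F, H}.
      Root H: left subtree has 1 node {F}, right has 0 { }.
  Root E: left subtree has 0 nodes { }, right has 4 {R, L, Y, K}.
    Root Y: left subtree has 2 nodes {R, L}, right has 1 {K}.
      Root R: left subtree has 0 nodes { }, right has 1 {L}.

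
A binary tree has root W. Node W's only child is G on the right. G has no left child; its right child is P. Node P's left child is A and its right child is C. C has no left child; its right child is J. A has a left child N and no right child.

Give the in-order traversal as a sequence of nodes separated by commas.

W, G, N, A, P, C, J

In-order visits the left subtree, then the node, then the right subtree.
At W: no left child.
Visit W.
At W: go right to G.
  At G: no left child.
  Visit G.
  At G: go right to P.
    At P: go left to A.
      At A: go left to N.
        N is a leaf — visit N.
      Visit A.
      At A: no right child.
    Visit P.
    At P: go right to C.
      At C: no left child.
      Visit C.
      At C: go right to J.
        J is a leaf — visit J.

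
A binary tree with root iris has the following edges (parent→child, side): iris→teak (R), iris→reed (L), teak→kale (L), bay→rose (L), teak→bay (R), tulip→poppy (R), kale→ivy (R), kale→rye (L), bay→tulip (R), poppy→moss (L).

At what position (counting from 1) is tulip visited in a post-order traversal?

8

Post-order visits the left subtree, then the right subtree, then the node.
At iris: go left to reed.
  reed is a leaf — visit reed.
At iris: go right to teak.
  At teak: go left to kale.
    At kale: go left to rye.
      rye is a leaf — visit rye.
    At kale: go right to ivy.
      ivy is a leaf — visit ivy.
    Visit kale.
  At teak: go right to bay.
    At bay: go left to rose.
      rose is a leaf — visit rose.
    At bay: go right to tulip.
      At tulip: no left child.
      At tulip: go right to poppy.
        At poppy: go left to moss.
          moss is a leaf — visit moss.
        At poppy: no right child.
        Visit poppy.
      Visit tulip.
    Visit bay.
  Visit teak.
Visit iris.
Full post-order sequence: reed, rye, ivy, kale, rose, moss, poppy, tulip, bay, teak, iris.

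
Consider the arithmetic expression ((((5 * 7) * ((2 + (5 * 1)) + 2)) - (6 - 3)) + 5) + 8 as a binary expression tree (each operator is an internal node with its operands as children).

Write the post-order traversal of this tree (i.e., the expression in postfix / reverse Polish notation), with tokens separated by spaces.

5 7 * 2 5 1 * + 2 + * 6 3 - - 5 + 8 +

Post-order on an expression tree gives postfix notation: for each operator, emit left operand, right operand, then the operator.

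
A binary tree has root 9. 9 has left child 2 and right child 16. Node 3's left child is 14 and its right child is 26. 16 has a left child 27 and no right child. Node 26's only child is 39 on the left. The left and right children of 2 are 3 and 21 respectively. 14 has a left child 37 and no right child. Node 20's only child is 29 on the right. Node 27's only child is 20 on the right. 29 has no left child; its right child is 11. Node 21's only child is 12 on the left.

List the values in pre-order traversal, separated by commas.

9, 2, 3, 14, 37, 26, 39, 21, 12, 16, 27, 20, 29, 11

Pre-order visits the node, then its left subtree, then its right subtree.
Visit 9.
At 9: go left to 2.
  Visit 2.
  At 2: go left to 3.
    Visit 3.
    At 3: go left to 14.
      Visit 14.
      At 14: go left to 37.
        37 is a leaf — visit 37.
      At 14: no right child.
    At 3: go right to 26.
      Visit 26.
      At 26: go left to 39.
        39 is a leaf — visit 39.
      At 26: no right child.
  At 2: go right to 21.
    Visit 21.
    At 21: go left to 12.
      12 is a leaf — visit 12.
    At 21: no right child.
At 9: go right to 16.
  Visit 16.
  At 16: go left to 27.
    Visit 27.
    At 27: no left child.
    At 27: go right to 20.
      Visit 20.
      At 20: no left child.
      At 20: go right to 29.
        Visit 29.
        At 29: no left child.
        At 29: go right to 11.
          11 is a leaf — visit 11.
  At 16: no right child.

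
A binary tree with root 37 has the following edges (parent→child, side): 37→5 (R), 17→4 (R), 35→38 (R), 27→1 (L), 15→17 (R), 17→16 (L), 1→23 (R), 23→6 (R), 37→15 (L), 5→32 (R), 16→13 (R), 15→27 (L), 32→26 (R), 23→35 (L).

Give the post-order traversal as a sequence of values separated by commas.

38, 35, 6, 23, 1, 27, 13, 16, 4, 17, 15, 26, 32, 5, 37

Post-order visits the left subtree, then the right subtree, then the node.
At 37: go left to 15.
  At 15: go left to 27.
    At 27: go left to 1.
      At 1: no left child.
      At 1: go right to 23.
        At 23: go left to 35.
          At 35: no left child.
          At 35: go right to 38.
            38 is a leaf — visit 38.
          Visit 35.
        At 23: go right to 6.
          6 is a leaf — visit 6.
        Visit 23.
      Visit 1.
    At 27: no right child.
    Visit 27.
  At 15: go right to 17.
    At 17: go left to 16.
      At 16: no left child.
      At 16: go right to 13.
        13 is a leaf — visit 13.
      Visit 16.
    At 17: go right to 4.
      4 is a leaf — visit 4.
    Visit 17.
  Visit 15.
At 37: go right to 5.
  At 5: no left child.
  At 5: go right to 32.
    At 32: no left child.
    At 32: go right to 26.
      26 is a leaf — visit 26.
    Visit 32.
  Visit 5.
Visit 37.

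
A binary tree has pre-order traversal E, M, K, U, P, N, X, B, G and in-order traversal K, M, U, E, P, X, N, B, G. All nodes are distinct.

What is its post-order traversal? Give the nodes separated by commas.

The first element of pre-order is the root; it splits in-order into left and right subtrees.
Root E: left subtree has 3 nodes {K, M, U}, right has 5 {P, X, N, B, G}.
  Root M: left subtree has 1 node {K}, right has 1 {U}.
  Root P: left subtree has 0 nodes { }, right has 4 {X, N, B, G}.
    Root N: left subtree has 1 node {X}, right has 2 {B, G}.
      Root B: left subtree has 0 nodes { }, right has 1 {G}.

K, U, M, X, G, B, N, P, E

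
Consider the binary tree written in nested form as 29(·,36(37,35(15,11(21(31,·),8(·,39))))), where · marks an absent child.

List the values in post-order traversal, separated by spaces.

Post-order visits the left subtree, then the right subtree, then the node.
At 29: no left child.
At 29: go right to 36.
  At 36: go left to 37.
    37 is a leaf — visit 37.
  At 36: go right to 35.
    At 35: go left to 15.
      15 is a leaf — visit 15.
    At 35: go right to 11.
      At 11: go left to 21.
        At 21: go left to 31.
          31 is a leaf — visit 31.
        At 21: no right child.
        Visit 21.
      At 11: go right to 8.
        At 8: no left child.
        At 8: go right to 39.
          39 is a leaf — visit 39.
        Visit 8.
      Visit 11.
    Visit 35.
  Visit 36.
Visit 29.

37 15 31 21 39 8 11 35 36 29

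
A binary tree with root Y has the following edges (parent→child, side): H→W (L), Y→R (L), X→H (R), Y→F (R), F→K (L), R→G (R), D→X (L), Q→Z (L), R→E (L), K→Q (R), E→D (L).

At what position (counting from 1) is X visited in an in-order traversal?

1

In-order visits the left subtree, then the node, then the right subtree.
At Y: go left to R.
  At R: go left to E.
    At E: go left to D.
      At D: go left to X.
        At X: no left child.
        Visit X.
        At X: go right to H.
          At H: go left to W.
            W is a leaf — visit W.
          Visit H.
          At H: no right child.
      Visit D.
      At D: no right child.
    Visit E.
    At E: no right child.
  Visit R.
  At R: go right to G.
    G is a leaf — visit G.
Visit Y.
At Y: go right to F.
  At F: go left to K.
    At K: no left child.
    Visit K.
    At K: go right to Q.
      At Q: go left to Z.
        Z is a leaf — visit Z.
      Visit Q.
      At Q: no right child.
  Visit F.
  At F: no right child.
Full in-order sequence: X, W, H, D, E, R, G, Y, K, Z, Q, F.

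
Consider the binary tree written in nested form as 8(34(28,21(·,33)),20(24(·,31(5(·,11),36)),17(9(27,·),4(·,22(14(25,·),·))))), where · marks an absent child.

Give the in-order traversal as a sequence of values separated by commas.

In-order visits the left subtree, then the node, then the right subtree.
At 8: go left to 34.
  At 34: go left to 28.
    28 is a leaf — visit 28.
  Visit 34.
  At 34: go right to 21.
    At 21: no left child.
    Visit 21.
    At 21: go right to 33.
      33 is a leaf — visit 33.
Visit 8.
At 8: go right to 20.
  At 20: go left to 24.
    At 24: no left child.
    Visit 24.
    At 24: go right to 31.
      At 31: go left to 5.
        At 5: no left child.
        Visit 5.
        At 5: go right to 11.
          11 is a leaf — visit 11.
      Visit 31.
      At 31: go right to 36.
        36 is a leaf — visit 36.
  Visit 20.
  At 20: go right to 17.
    At 17: go left to 9.
      At 9: go left to 27.
        27 is a leaf — visit 27.
      Visit 9.
      At 9: no right child.
    Visit 17.
    At 17: go right to 4.
      At 4: no left child.
      Visit 4.
      At 4: go right to 22.
        At 22: go left to 14.
          At 14: go left to 25.
            25 is a leaf — visit 25.
          Visit 14.
          At 14: no right child.
        Visit 22.
        At 22: no right child.

28, 34, 21, 33, 8, 24, 5, 11, 31, 36, 20, 27, 9, 17, 4, 25, 14, 22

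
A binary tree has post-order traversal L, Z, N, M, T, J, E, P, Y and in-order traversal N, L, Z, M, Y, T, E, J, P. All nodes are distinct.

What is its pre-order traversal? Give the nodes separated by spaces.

Y M N Z L P E T J

The last element of post-order is the root; it splits in-order into left and right subtrees.
Root Y: left subtree has 4 nodes {N, L, Z, M}, right has 4 {T, E, J, P}.
  Root M: left subtree has 3 nodes {N, L, Z}, right has 0 { }.
    Root N: left subtree has 0 nodes { }, right has 2 {L, Z}.
      Root Z: left subtree has 1 node {L}, right has 0 { }.
  Root P: left subtree has 3 nodes {T, E, J}, right has 0 { }.
    Root E: left subtree has 1 node {T}, right has 1 {J}.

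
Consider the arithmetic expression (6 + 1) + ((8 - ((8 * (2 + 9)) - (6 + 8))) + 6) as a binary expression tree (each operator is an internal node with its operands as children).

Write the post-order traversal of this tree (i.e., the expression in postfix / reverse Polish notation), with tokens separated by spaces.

6 1 + 8 8 2 9 + * 6 8 + - - 6 + +

Post-order on an expression tree gives postfix notation: for each operator, emit left operand, right operand, then the operator.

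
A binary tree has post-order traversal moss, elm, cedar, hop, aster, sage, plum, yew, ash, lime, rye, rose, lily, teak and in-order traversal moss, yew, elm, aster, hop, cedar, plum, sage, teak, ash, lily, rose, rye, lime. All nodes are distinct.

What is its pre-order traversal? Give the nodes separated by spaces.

teak yew moss plum aster elm hop cedar sage lily ash rose rye lime

The last element of post-order is the root; it splits in-order into left and right subtrees.
Root teak: left subtree has 8 nodes {moss, yew, elm, aster, hop, cedar, plum, sage}, right has 5 {ash, lily, rose, rye, lime}.
  Root yew: left subtree has 1 node {moss}, right has 6 {elm, aster, hop, cedar, plum, sage}.
    Root plum: left subtree has 4 nodes {elm, aster, hop, cedar}, right has 1 {sage}.
      Root aster: left subtree has 1 node {elm}, right has 2 {hop, cedar}.
        Root hop: left subtree has 0 nodes { }, right has 1 {cedar}.
  Root lily: left subtree has 1 node {ash}, right has 3 {rose, rye, lime}.
    Root rose: left subtree has 0 nodes { }, right has 2 {rye, lime}.
      Root rye: left subtree has 0 nodes { }, right has 1 {lime}.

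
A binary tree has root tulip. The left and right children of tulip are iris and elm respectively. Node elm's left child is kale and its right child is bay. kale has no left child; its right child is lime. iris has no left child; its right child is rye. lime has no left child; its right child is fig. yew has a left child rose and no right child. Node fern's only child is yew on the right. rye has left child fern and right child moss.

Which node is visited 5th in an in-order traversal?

In-order visits the left subtree, then the node, then the right subtree.
At tulip: go left to iris.
  At iris: no left child.
  Visit iris.
  At iris: go right to rye.
    At rye: go left to fern.
      At fern: no left child.
      Visit fern.
      At fern: go right to yew.
        At yew: go left to rose.
          rose is a leaf — visit rose.
        Visit yew.
        At yew: no right child.
    Visit rye.
    At rye: go right to moss.
      moss is a leaf — visit moss.
Visit tulip.
At tulip: go right to elm.
  At elm: go left to kale.
    At kale: no left child.
    Visit kale.
    At kale: go right to lime.
      At lime: no left child.
      Visit lime.
      At lime: go right to fig.
        fig is a leaf — visit fig.
  Visit elm.
  At elm: go right to bay.
    bay is a leaf — visit bay.
Full in-order sequence: iris, fern, rose, yew, rye, moss, tulip, kale, lime, fig, elm, bay.

rye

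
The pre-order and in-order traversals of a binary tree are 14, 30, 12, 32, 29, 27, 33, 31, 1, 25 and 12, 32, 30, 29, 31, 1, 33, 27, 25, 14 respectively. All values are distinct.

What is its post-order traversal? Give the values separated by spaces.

32 12 1 31 33 25 27 29 30 14

The first element of pre-order is the root; it splits in-order into left and right subtrees.
Root 14: left subtree has 9 nodes {12, 32, 30, 29, 31, 1, 33, 27, 25}, right has 0 { }.
  Root 30: left subtree has 2 nodes {12, 32}, right has 6 {29, 31, 1, 33, 27, 25}.
    Root 12: left subtree has 0 nodes { }, right has 1 {32}.
    Root 29: left subtree has 0 nodes { }, right has 5 {31, 1, 33, 27, 25}.
      Root 27: left subtree has 3 nodes {31, 1, 33}, right has 1 {25}.
        Root 33: left subtree has 2 nodes {31, 1}, right has 0 { }.
          Root 31: left subtree has 0 nodes { }, right has 1 {1}.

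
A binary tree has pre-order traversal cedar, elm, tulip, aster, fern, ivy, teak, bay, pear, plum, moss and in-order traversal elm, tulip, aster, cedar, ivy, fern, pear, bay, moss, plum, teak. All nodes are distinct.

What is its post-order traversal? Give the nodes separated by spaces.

aster tulip elm ivy pear moss plum bay teak fern cedar

The first element of pre-order is the root; it splits in-order into left and right subtrees.
Root cedar: left subtree has 3 nodes {elm, tulip, aster}, right has 7 {ivy, fern, pear, bay, moss, plum, teak}.
  Root elm: left subtree has 0 nodes { }, right has 2 {tulip, aster}.
    Root tulip: left subtree has 0 nodes { }, right has 1 {aster}.
  Root fern: left subtree has 1 node {ivy}, right has 5 {pear, bay, moss, plum, teak}.
    Root teak: left subtree has 4 nodes {pear, bay, moss, plum}, right has 0 { }.
      Root bay: left subtree has 1 node {pear}, right has 2 {moss, plum}.
        Root plum: left subtree has 1 node {moss}, right has 0 { }.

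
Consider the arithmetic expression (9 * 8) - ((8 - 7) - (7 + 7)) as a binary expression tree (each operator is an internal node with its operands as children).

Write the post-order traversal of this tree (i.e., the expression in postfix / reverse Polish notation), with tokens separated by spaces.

Post-order on an expression tree gives postfix notation: for each operator, emit left operand, right operand, then the operator.

9 8 * 8 7 - 7 7 + - -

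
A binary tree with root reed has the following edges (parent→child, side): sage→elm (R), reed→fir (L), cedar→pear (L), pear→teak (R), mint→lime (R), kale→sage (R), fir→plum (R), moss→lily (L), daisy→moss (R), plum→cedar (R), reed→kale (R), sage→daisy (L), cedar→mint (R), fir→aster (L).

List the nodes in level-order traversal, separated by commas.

reed, fir, kale, aster, plum, sage, cedar, daisy, elm, pear, mint, moss, teak, lime, lily

Level-order visits nodes level by level from the root, left to right within each level.
Level 0: reed
Level 1: fir, kale
Level 2: aster, plum, sage
Level 3: cedar, daisy, elm
Level 4: pear, mint, moss
Level 5: teak, lime, lily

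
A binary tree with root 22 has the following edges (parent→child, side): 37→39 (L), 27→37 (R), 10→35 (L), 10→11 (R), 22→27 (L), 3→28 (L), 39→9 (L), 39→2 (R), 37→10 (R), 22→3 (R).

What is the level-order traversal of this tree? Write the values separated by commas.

Level-order visits nodes level by level from the root, left to right within each level.
Level 0: 22
Level 1: 27, 3
Level 2: 37, 28
Level 3: 39, 10
Level 4: 9, 2, 35, 11

22, 27, 3, 37, 28, 39, 10, 9, 2, 35, 11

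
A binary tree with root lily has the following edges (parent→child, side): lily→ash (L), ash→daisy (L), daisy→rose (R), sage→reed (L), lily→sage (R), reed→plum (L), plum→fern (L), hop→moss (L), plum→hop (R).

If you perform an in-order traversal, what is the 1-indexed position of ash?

3

In-order visits the left subtree, then the node, then the right subtree.
At lily: go left to ash.
  At ash: go left to daisy.
    At daisy: no left child.
    Visit daisy.
    At daisy: go right to rose.
      rose is a leaf — visit rose.
  Visit ash.
  At ash: no right child.
Visit lily.
At lily: go right to sage.
  At sage: go left to reed.
    At reed: go left to plum.
      At plum: go left to fern.
        fern is a leaf — visit fern.
      Visit plum.
      At plum: go right to hop.
        At hop: go left to moss.
          moss is a leaf — visit moss.
        Visit hop.
        At hop: no right child.
    Visit reed.
    At reed: no right child.
  Visit sage.
  At sage: no right child.
Full in-order sequence: daisy, rose, ash, lily, fern, plum, moss, hop, reed, sage.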